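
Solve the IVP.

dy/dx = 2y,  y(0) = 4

General solution: y = Ce^(2x)
Applying IC y(0) = 4:
Particular solution: y = 4e^(2x)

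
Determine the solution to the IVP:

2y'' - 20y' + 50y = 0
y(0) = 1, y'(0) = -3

General solution: y = (C₁ + C₂x)e^(5x)
Repeated root r = 5
Applying ICs: C₁ = 1, C₂ = -8
Particular solution: y = (1 - 8x)e^(5x)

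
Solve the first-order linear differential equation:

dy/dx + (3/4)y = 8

Using integrating factor method:

General solution: y = 32/3 + Ce^(-3x/4)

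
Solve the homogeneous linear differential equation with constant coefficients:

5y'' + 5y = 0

Characteristic equation: 5r² + 5 = 0
Divide by 5: r² + 1 = 0
Roots: r = ±i (complex conjugates)
General solution: y = C₁cos(x) + C₂sin(x)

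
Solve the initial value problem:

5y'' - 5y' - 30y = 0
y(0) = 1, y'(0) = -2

General solution: y = C₁e^(3x) + C₂e^(-2x)
Applying ICs: C₁ = 0, C₂ = 1
Particular solution: y = e^(-2x)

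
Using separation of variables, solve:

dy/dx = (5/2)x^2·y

Separating variables and integrating:
ln|y| = 5x^3/6 + C

General solution: y = Ce^(5x^3/6)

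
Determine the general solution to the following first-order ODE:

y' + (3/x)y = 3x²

Using integrating factor method:

General solution: y = (1/2)x^3 + Cx^(-3)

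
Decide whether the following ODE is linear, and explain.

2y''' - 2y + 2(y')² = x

Nonlinear ((y')² term)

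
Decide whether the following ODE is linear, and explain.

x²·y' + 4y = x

Linear (y and its derivatives appear to the first power only, no products of y terms)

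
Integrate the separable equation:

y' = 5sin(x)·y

Separating variables and integrating:
ln|y| = -5cos(x) + C

General solution: y = Ce^(-5cos(x))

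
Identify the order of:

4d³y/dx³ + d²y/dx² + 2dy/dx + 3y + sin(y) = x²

The order is 3 (highest derivative is of order 3).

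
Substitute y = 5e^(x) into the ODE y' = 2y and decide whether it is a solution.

Verification:
y = 5e^(x)
y' = 5e^(x)
But 2y = 10e^(x)
y' ≠ 2y — the derivative does not match

No, it is not a solution.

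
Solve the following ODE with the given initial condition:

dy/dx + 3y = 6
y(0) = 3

General solution: y = 2 + Ce^(-3x)
Applying y(0) = 3: C = 3 - 2 = 1
Particular solution: y = 2 + e^(-3x)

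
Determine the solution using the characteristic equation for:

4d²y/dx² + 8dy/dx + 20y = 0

Characteristic equation: 4r² + 8r + 20 = 0
Divide by 4: r² + 2r + 5 = 0
Roots: r = -1 ± 2i (complex conjugates)
General solution: y = e^(-x)(C₁cos(2x) + C₂sin(2x))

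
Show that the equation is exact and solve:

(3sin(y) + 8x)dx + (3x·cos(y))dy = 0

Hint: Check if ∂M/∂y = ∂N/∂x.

Verify exactness: ∂M/∂y = ∂N/∂x ✓
Find F(x,y) such that ∂F/∂x = M, ∂F/∂y = N
Solution: 3x·sin(y) + 4x² = C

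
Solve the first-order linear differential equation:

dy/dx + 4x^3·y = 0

Using integrating factor method:

General solution: y = Ce^(-x^4)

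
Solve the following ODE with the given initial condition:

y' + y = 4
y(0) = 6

General solution: y = 4 + Ce^(-x)
Applying y(0) = 6: C = 6 - 4 = 2
Particular solution: y = 4 + 2e^(-x)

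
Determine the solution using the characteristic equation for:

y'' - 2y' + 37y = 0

Characteristic equation: r² - 2r + 37 = 0
Roots: r = 1 ± 6i (complex conjugates)
General solution: y = e^x(C₁cos(6x) + C₂sin(6x))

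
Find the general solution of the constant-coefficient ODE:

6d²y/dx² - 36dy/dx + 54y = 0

Characteristic equation: 6r² - 36r + 54 = 0
Divide by 6: r² - 6r + 9 = 0
Factored: (r - 3)² = 0
Repeated root: r = 3
General solution: y = (C₁ + C₂x)e^(3x)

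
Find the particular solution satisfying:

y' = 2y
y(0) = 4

General solution: y = Ce^(2x)
Applying IC y(0) = 4:
Particular solution: y = 4e^(2x)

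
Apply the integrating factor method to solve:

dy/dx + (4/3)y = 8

Using integrating factor method:

General solution: y = 6 + Ce^(-4x/3)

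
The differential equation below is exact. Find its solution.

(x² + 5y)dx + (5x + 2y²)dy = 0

Verify exactness: ∂M/∂y = ∂N/∂x ✓
Find F(x,y) such that ∂F/∂x = M, ∂F/∂y = N
Solution: x³/3 + 5xy + 2y³/3 = C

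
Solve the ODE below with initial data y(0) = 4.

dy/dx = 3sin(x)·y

General solution: y = Ce^(-3cos(x))
Applying IC y(0) = 4:
Particular solution: y = 4e^(3(1-cos(x)))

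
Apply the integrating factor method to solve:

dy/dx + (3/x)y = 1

Using integrating factor method:

General solution: y = (1/4)x + Cx^(-3)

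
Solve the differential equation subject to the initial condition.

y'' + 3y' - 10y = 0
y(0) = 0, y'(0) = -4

General solution: y = C₁e^(2x) + C₂e^(-5x)
Applying ICs: C₁ = -4/7, C₂ = 4/7
Particular solution: y = -(4/7)e^(2x) + (4/7)e^(-5x)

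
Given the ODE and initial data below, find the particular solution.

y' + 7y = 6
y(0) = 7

General solution: y = 6/7 + Ce^(-7x)
Applying y(0) = 7: C = 7 - 6/7 = 43/7
Particular solution: y = 6/7 + (43/7)e^(-7x)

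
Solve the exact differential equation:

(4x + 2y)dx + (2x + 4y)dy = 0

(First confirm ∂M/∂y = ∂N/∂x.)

Verify exactness: ∂M/∂y = ∂N/∂x ✓
Find F(x,y) such that ∂F/∂x = M, ∂F/∂y = N
Solution: 2x² + 2xy + 2y² = C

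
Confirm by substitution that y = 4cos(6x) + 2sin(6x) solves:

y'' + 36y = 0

Verification:
y'' = -144cos(6x) - 72sin(6x)
y'' + 36y = 0 ✓

Yes, it is a solution.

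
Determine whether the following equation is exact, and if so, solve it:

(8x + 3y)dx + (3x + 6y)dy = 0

Verify exactness: ∂M/∂y = ∂N/∂x ✓
Find F(x,y) such that ∂F/∂x = M, ∂F/∂y = N
Solution: 4x² + 3xy + 3y² = C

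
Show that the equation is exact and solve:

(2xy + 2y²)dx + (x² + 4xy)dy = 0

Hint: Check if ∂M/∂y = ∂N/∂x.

Verify exactness: ∂M/∂y = ∂N/∂x ✓
Find F(x,y) such that ∂F/∂x = M, ∂F/∂y = N
Solution: x²y + 2xy² = C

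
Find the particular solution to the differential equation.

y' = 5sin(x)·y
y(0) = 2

General solution: y = Ce^(-5cos(x))
Applying IC y(0) = 2:
Particular solution: y = 2e^(5(1-cos(x)))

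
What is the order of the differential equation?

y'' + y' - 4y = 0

The order is 2 (highest derivative is of order 2).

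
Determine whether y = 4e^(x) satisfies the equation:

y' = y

Verification:
y = 4e^(x)
y' = 4e^(x)
y = 4e^(x)
y' = y ✓

Yes, it is a solution.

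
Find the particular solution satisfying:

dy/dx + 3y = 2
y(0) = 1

General solution: y = 2/3 + Ce^(-3x)
Applying y(0) = 1: C = 1 - 2/3 = 1/3
Particular solution: y = 2/3 + (1/3)e^(-3x)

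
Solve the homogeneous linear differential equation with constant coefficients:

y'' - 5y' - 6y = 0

Characteristic equation: r² - 5r - 6 = 0
Roots: r = 6, -1 (distinct real)
General solution: y = C₁e^(6x) + C₂e^(-x)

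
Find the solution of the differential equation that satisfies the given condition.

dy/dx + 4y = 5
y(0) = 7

General solution: y = 5/4 + Ce^(-4x)
Applying y(0) = 7: C = 7 - 5/4 = 23/4
Particular solution: y = 5/4 + (23/4)e^(-4x)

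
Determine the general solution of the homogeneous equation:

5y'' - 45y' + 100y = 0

Characteristic equation: 5r² - 45r + 100 = 0
Divide by 5: r² - 9r + 20 = 0
Roots: r = 4, 5 (distinct real)
General solution: y = C₁e^(4x) + C₂e^(5x)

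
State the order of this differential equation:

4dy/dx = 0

The order is 1 (highest derivative is of order 1).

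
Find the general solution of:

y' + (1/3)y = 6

Using integrating factor method:

General solution: y = 18 + Ce^(-x/3)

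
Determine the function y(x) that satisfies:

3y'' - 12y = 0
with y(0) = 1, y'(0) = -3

General solution: y = C₁e^(2x) + C₂e^(-2x)
Applying ICs: C₁ = -1/4, C₂ = 5/4
Particular solution: y = -(1/4)e^(2x) + (5/4)e^(-2x)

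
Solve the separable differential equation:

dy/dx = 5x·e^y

Separating variables and integrating:
-e^(-y) = 5x²/2 + C

General solution: y = -ln(C - 5x²/2)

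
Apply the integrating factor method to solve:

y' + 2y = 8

Using integrating factor method:

General solution: y = 4 + Ce^(-2x)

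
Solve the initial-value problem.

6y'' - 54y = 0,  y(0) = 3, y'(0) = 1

General solution: y = C₁e^(3x) + C₂e^(-3x)
Applying ICs: C₁ = 5/3, C₂ = 4/3
Particular solution: y = (5/3)e^(3x) + (4/3)e^(-3x)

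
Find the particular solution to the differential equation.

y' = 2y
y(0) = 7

General solution: y = Ce^(2x)
Applying IC y(0) = 7:
Particular solution: y = 7e^(2x)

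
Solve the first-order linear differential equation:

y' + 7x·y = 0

Using integrating factor method:

General solution: y = Ce^(-7x^2/2)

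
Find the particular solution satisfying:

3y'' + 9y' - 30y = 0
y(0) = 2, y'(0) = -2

General solution: y = C₁e^(2x) + C₂e^(-5x)
Applying ICs: C₁ = 8/7, C₂ = 6/7
Particular solution: y = (8/7)e^(2x) + (6/7)e^(-5x)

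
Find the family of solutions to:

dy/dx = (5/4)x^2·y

Separating variables and integrating:
ln|y| = 5x^3/12 + C

General solution: y = Ce^(5x^3/12)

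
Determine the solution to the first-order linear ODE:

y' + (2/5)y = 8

Using integrating factor method:

General solution: y = 20 + Ce^(-2x/5)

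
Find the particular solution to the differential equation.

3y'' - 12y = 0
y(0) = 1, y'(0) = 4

General solution: y = C₁e^(2x) + C₂e^(-2x)
Applying ICs: C₁ = 3/2, C₂ = -1/2
Particular solution: y = (3/2)e^(2x) - (1/2)e^(-2x)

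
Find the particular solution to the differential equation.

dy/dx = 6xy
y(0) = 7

General solution: y = Ce^(3x²)
Applying IC y(0) = 7:
Particular solution: y = 7e^(3x²)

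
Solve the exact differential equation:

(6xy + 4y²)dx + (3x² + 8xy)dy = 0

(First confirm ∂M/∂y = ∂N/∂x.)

Verify exactness: ∂M/∂y = ∂N/∂x ✓
Find F(x,y) such that ∂F/∂x = M, ∂F/∂y = N
Solution: 3x²y + 4xy² = C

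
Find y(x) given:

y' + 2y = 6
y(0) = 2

General solution: y = 3 + Ce^(-2x)
Applying y(0) = 2: C = 2 - 3 = -1
Particular solution: y = 3 - e^(-2x)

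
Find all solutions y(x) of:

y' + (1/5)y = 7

Using integrating factor method:

General solution: y = 35 + Ce^(-x/5)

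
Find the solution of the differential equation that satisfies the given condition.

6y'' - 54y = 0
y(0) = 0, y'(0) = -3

General solution: y = C₁e^(3x) + C₂e^(-3x)
Applying ICs: C₁ = -1/2, C₂ = 1/2
Particular solution: y = -(1/2)e^(3x) + (1/2)e^(-3x)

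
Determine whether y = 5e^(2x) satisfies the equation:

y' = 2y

Verification:
y = 5e^(2x)
y' = 10e^(2x)
2y = 10e^(2x)
y' = 2y ✓

Yes, it is a solution.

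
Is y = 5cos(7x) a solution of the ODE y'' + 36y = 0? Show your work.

Verification:
y'' = -245cos(7x)
y'' + 36y ≠ 0 (frequency mismatch: got 49 instead of 36)

No, it is not a solution.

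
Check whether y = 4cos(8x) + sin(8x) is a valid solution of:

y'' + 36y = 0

Verification:
y'' = -256cos(8x) - 64sin(8x)
y'' + 36y ≠ 0 (frequency mismatch: got 64 instead of 36)

No, it is not a solution.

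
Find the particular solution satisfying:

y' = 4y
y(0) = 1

General solution: y = Ce^(4x)
Applying IC y(0) = 1:
Particular solution: y = e^(4x)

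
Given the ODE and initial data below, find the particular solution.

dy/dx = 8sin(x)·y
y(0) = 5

General solution: y = Ce^(-8cos(x))
Applying IC y(0) = 5:
Particular solution: y = 5e^(8(1-cos(x)))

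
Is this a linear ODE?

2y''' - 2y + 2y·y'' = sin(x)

No. Nonlinear (y·y'' term)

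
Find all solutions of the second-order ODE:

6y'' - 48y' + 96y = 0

Characteristic equation: 6r² - 48r + 96 = 0
Divide by 6: r² - 8r + 16 = 0
Factored: (r - 4)² = 0
Repeated root: r = 4
General solution: y = (C₁ + C₂x)e^(4x)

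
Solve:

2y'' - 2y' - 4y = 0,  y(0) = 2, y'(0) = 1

General solution: y = C₁e^(2x) + C₂e^(-x)
Applying ICs: C₁ = 1, C₂ = 1
Particular solution: y = e^(2x) + e^(-x)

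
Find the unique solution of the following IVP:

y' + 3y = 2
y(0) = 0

General solution: y = 2/3 + Ce^(-3x)
Applying y(0) = 0: C = 0 - 2/3 = -2/3
Particular solution: y = 2/3 - (2/3)e^(-3x)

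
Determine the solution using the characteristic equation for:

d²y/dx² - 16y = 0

Characteristic equation: r² - 16 = 0
Roots: r = 4, -4 (distinct real)
General solution: y = C₁e^(4x) + C₂e^(-4x)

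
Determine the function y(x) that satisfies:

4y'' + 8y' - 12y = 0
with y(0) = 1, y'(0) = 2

General solution: y = C₁e^x + C₂e^(-3x)
Applying ICs: C₁ = 5/4, C₂ = -1/4
Particular solution: y = (5/4)e^x - (1/4)e^(-3x)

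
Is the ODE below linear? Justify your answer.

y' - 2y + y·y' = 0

No. Nonlinear (product y·y')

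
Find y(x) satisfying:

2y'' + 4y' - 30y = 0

Characteristic equation: 2r² + 4r - 30 = 0
Divide by 2: r² + 2r - 15 = 0
Roots: r = 3, -5 (distinct real)
General solution: y = C₁e^(3x) + C₂e^(-5x)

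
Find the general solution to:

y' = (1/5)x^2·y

Separating variables and integrating:
ln|y| = x^3/15 + C

General solution: y = Ce^(x^3/15)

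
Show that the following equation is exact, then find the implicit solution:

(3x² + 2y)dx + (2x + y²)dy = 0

Verify exactness: ∂M/∂y = ∂N/∂x ✓
Find F(x,y) such that ∂F/∂x = M, ∂F/∂y = N
Solution: x³ + 2xy + y³/3 = C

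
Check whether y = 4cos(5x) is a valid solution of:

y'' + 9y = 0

Verification:
y'' = -100cos(5x)
y'' + 9y ≠ 0 (frequency mismatch: got 25 instead of 9)

No, it is not a solution.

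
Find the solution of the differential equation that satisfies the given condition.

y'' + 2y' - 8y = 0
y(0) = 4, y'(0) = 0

General solution: y = C₁e^(2x) + C₂e^(-4x)
Applying ICs: C₁ = 8/3, C₂ = 4/3
Particular solution: y = (8/3)e^(2x) + (4/3)e^(-4x)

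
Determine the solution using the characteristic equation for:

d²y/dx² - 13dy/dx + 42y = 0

Characteristic equation: r² - 13r + 42 = 0
Roots: r = 6, 7 (distinct real)
General solution: y = C₁e^(6x) + C₂e^(7x)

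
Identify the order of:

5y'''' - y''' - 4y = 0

The order is 4 (highest derivative is of order 4).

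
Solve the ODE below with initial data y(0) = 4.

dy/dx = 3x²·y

General solution: y = Ce^(x³)
Applying IC y(0) = 4:
Particular solution: y = 4e^(x³)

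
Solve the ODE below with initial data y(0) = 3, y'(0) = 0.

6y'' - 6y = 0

General solution: y = C₁e^x + C₂e^(-x)
Applying ICs: C₁ = 3/2, C₂ = 3/2
Particular solution: y = (3/2)e^x + (3/2)e^(-x)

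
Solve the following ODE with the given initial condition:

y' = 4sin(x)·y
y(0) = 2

General solution: y = Ce^(-4cos(x))
Applying IC y(0) = 2:
Particular solution: y = 2e^(4(1-cos(x)))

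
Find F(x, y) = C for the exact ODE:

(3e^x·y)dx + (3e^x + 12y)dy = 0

Verify exactness: ∂M/∂y = ∂N/∂x ✓
Find F(x,y) such that ∂F/∂x = M, ∂F/∂y = N
Solution: 3e^x·y + 6y² = C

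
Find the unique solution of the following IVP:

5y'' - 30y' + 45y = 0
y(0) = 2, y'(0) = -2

General solution: y = (C₁ + C₂x)e^(3x)
Repeated root r = 3
Applying ICs: C₁ = 2, C₂ = -8
Particular solution: y = (2 - 8x)e^(3x)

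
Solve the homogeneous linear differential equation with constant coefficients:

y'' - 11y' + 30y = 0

Characteristic equation: r² - 11r + 30 = 0
Roots: r = 5, 6 (distinct real)
General solution: y = C₁e^(5x) + C₂e^(6x)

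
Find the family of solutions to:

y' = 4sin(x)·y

Separating variables and integrating:
ln|y| = -4cos(x) + C

General solution: y = Ce^(-4cos(x))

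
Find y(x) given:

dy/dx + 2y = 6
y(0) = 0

General solution: y = 3 + Ce^(-2x)
Applying y(0) = 0: C = 0 - 3 = -3
Particular solution: y = 3 - 3e^(-2x)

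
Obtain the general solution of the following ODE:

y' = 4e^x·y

Separating variables and integrating:
ln|y| = 4e^x + C

General solution: y = Ce^(4e^x)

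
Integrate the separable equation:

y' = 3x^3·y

Separating variables and integrating:
ln|y| = 3x^4/4 + C

General solution: y = Ce^(3x^4/4)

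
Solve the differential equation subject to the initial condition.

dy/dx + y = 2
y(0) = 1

General solution: y = 2 + Ce^(-x)
Applying y(0) = 1: C = 1 - 2 = -1
Particular solution: y = 2 - e^(-x)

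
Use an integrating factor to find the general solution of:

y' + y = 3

Using integrating factor method:

General solution: y = 3 + Ce^(-x)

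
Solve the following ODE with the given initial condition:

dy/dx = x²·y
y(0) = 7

General solution: y = Ce^(x³/3)
Applying IC y(0) = 7:
Particular solution: y = 7e^(x³/3)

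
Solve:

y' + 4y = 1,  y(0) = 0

General solution: y = 1/4 + Ce^(-4x)
Applying y(0) = 0: C = 0 - 1/4 = -1/4
Particular solution: y = 1/4 - (1/4)e^(-4x)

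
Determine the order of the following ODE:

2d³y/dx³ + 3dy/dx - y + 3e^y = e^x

The order is 3 (highest derivative is of order 3).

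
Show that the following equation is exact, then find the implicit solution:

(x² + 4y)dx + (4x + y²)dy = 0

Verify exactness: ∂M/∂y = ∂N/∂x ✓
Find F(x,y) such that ∂F/∂x = M, ∂F/∂y = N
Solution: x³/3 + 4xy + y³/3 = C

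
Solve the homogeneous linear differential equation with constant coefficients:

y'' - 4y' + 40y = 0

Characteristic equation: r² - 4r + 40 = 0
Roots: r = 2 ± 6i (complex conjugates)
General solution: y = e^(2x)(C₁cos(6x) + C₂sin(6x))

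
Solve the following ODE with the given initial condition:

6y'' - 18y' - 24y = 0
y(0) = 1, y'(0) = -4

General solution: y = C₁e^(4x) + C₂e^(-x)
Applying ICs: C₁ = -3/5, C₂ = 8/5
Particular solution: y = -(3/5)e^(4x) + (8/5)e^(-x)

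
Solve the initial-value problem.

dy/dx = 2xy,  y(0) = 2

General solution: y = Ce^(x²)
Applying IC y(0) = 2:
Particular solution: y = 2e^(x²)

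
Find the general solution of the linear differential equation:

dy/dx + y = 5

Using integrating factor method:

General solution: y = 5 + Ce^(-x)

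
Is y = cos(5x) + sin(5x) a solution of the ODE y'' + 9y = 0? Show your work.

Verification:
y'' = -25cos(5x) - 25sin(5x)
y'' + 9y ≠ 0 (frequency mismatch: got 25 instead of 9)

No, it is not a solution.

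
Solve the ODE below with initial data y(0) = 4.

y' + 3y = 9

General solution: y = 3 + Ce^(-3x)
Applying y(0) = 4: C = 4 - 3 = 1
Particular solution: y = 3 + e^(-3x)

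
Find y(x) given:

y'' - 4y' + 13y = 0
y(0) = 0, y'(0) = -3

General solution: y = e^(2x)(C₁cos(3x) + C₂sin(3x))
Complex roots r = 2 ± 3i
Applying ICs: C₁ = 0, C₂ = -1
Particular solution: y = e^(2x)(-sin(3x))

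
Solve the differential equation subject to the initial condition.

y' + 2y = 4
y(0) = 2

General solution: y = 2 + Ce^(-2x)
Applying y(0) = 2: C = 2 - 2 = 0
Particular solution: y = 2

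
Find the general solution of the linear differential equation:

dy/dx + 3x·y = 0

Using integrating factor method:

General solution: y = Ce^(-3x^2/2)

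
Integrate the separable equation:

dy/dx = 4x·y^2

Separating variables and integrating:
-1/y = 2x^2 + C

General solution: y^-1 = -2x^2 + C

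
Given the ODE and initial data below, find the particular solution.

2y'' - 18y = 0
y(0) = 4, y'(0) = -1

General solution: y = C₁e^(3x) + C₂e^(-3x)
Applying ICs: C₁ = 11/6, C₂ = 13/6
Particular solution: y = (11/6)e^(3x) + (13/6)e^(-3x)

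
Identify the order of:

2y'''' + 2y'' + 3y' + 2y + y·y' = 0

The order is 4 (highest derivative is of order 4).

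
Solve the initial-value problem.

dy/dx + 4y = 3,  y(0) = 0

General solution: y = 3/4 + Ce^(-4x)
Applying y(0) = 0: C = 0 - 3/4 = -3/4
Particular solution: y = 3/4 - (3/4)e^(-4x)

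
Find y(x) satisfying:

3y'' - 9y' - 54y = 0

Characteristic equation: 3r² - 9r - 54 = 0
Divide by 3: r² - 3r - 18 = 0
Roots: r = 6, -3 (distinct real)
General solution: y = C₁e^(6x) + C₂e^(-3x)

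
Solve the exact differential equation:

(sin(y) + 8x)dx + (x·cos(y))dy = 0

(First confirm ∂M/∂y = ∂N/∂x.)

Verify exactness: ∂M/∂y = ∂N/∂x ✓
Find F(x,y) such that ∂F/∂x = M, ∂F/∂y = N
Solution: x·sin(y) + 4x² = C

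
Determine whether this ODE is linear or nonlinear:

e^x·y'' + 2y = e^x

Linear (y and its derivatives appear to the first power only, no products of y terms)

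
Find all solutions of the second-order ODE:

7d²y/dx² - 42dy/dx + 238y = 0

Characteristic equation: 7r² - 42r + 238 = 0
Divide by 7: r² - 6r + 34 = 0
Roots: r = 3 ± 5i (complex conjugates)
General solution: y = e^(3x)(C₁cos(5x) + C₂sin(5x))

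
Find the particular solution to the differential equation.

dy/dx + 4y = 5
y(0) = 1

General solution: y = 5/4 + Ce^(-4x)
Applying y(0) = 1: C = 1 - 5/4 = -1/4
Particular solution: y = 5/4 - (1/4)e^(-4x)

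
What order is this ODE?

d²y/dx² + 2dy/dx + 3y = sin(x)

The order is 2 (highest derivative is of order 2).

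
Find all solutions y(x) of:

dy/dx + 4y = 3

Using integrating factor method:

General solution: y = 3/4 + Ce^(-4x)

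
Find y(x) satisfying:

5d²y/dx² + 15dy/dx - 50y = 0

Characteristic equation: 5r² + 15r - 50 = 0
Divide by 5: r² + 3r - 10 = 0
Roots: r = 2, -5 (distinct real)
General solution: y = C₁e^(2x) + C₂e^(-5x)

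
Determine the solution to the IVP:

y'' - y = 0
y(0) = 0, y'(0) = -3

General solution: y = C₁e^x + C₂e^(-x)
Applying ICs: C₁ = -3/2, C₂ = 3/2
Particular solution: y = -(3/2)e^x + (3/2)e^(-x)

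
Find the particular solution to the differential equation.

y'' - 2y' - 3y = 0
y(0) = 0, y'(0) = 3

General solution: y = C₁e^(3x) + C₂e^(-x)
Applying ICs: C₁ = 3/4, C₂ = -3/4
Particular solution: y = (3/4)e^(3x) - (3/4)e^(-x)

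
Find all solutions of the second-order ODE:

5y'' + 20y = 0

Characteristic equation: 5r² + 20 = 0
Divide by 5: r² + 4 = 0
Roots: r = ±2i (complex conjugates)
General solution: y = C₁cos(2x) + C₂sin(2x)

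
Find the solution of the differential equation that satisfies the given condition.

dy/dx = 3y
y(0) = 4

General solution: y = Ce^(3x)
Applying IC y(0) = 4:
Particular solution: y = 4e^(3x)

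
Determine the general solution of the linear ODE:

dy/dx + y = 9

Using integrating factor method:

General solution: y = 9 + Ce^(-x)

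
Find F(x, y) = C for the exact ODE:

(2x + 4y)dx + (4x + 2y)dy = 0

Verify exactness: ∂M/∂y = ∂N/∂x ✓
Find F(x,y) such that ∂F/∂x = M, ∂F/∂y = N
Solution: x² + 4xy + y² = C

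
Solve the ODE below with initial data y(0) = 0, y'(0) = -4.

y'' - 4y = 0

General solution: y = C₁e^(2x) + C₂e^(-2x)
Applying ICs: C₁ = -1, C₂ = 1
Particular solution: y = -e^(2x) + e^(-2x)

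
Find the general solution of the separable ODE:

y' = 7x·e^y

Separating variables and integrating:
-e^(-y) = 7x²/2 + C

General solution: y = -ln(C - 7x²/2)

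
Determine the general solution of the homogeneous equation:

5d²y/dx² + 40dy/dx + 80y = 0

Characteristic equation: 5r² + 40r + 80 = 0
Divide by 5: r² + 8r + 16 = 0
Factored: (r + 4)² = 0
Repeated root: r = -4
General solution: y = (C₁ + C₂x)e^(-4x)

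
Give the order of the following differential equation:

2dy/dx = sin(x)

The order is 1 (highest derivative is of order 1).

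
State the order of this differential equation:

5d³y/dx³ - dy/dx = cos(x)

The order is 3 (highest derivative is of order 3).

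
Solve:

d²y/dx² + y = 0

Characteristic equation: r² + 1 = 0
Roots: r = ±i (complex conjugates)
General solution: y = C₁cos(x) + C₂sin(x)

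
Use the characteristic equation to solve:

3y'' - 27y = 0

Characteristic equation: 3r² - 27 = 0
Divide by 3: r² - 9 = 0
Roots: r = 3, -3 (distinct real)
General solution: y = C₁e^(3x) + C₂e^(-3x)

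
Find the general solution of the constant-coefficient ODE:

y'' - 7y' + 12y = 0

Characteristic equation: r² - 7r + 12 = 0
Roots: r = 4, 3 (distinct real)
General solution: y = C₁e^(4x) + C₂e^(3x)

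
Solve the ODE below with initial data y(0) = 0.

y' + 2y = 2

General solution: y = 1 + Ce^(-2x)
Applying y(0) = 0: C = 0 - 1 = -1
Particular solution: y = 1 - e^(-2x)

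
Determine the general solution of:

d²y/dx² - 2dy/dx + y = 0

Characteristic equation: r² - 2r + 1 = 0
Factored: (r - 1)² = 0
Repeated root: r = 1
General solution: y = (C₁ + C₂x)e^x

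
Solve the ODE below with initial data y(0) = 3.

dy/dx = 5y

General solution: y = Ce^(5x)
Applying IC y(0) = 3:
Particular solution: y = 3e^(5x)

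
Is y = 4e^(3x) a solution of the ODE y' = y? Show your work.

Verification:
y = 4e^(3x)
y' = 12e^(3x)
But y = 4e^(3x)
y' ≠ y — the derivative does not match

No, it is not a solution.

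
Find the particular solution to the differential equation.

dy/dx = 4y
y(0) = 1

General solution: y = Ce^(4x)
Applying IC y(0) = 1:
Particular solution: y = e^(4x)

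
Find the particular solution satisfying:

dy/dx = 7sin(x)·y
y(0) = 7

General solution: y = Ce^(-7cos(x))
Applying IC y(0) = 7:
Particular solution: y = 7e^(7(1-cos(x)))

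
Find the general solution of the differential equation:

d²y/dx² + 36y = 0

Characteristic equation: r² + 36 = 0
Roots: r = ±6i (complex conjugates)
General solution: y = C₁cos(6x) + C₂sin(6x)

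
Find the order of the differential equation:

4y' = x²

The order is 1 (highest derivative is of order 1).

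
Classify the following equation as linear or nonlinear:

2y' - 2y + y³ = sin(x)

Nonlinear (y³ term)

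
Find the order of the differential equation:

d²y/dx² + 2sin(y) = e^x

The order is 2 (highest derivative is of order 2).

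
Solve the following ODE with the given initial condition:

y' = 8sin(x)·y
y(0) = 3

General solution: y = Ce^(-8cos(x))
Applying IC y(0) = 3:
Particular solution: y = 3e^(8(1-cos(x)))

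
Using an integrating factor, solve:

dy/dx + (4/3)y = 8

Using integrating factor method:

General solution: y = 6 + Ce^(-4x/3)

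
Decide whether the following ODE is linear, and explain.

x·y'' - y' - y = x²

Linear (y and its derivatives appear to the first power only, no products of y terms)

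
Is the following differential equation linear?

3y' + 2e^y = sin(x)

No. Nonlinear (e^y is nonlinear in y)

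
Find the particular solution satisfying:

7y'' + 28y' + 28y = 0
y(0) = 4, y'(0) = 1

General solution: y = (C₁ + C₂x)e^(-2x)
Repeated root r = -2
Applying ICs: C₁ = 4, C₂ = 9
Particular solution: y = (4 + 9x)e^(-2x)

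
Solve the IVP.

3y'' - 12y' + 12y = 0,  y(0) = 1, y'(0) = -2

General solution: y = (C₁ + C₂x)e^(2x)
Repeated root r = 2
Applying ICs: C₁ = 1, C₂ = -4
Particular solution: y = (1 - 4x)e^(2x)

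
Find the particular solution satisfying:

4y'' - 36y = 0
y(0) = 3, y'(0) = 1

General solution: y = C₁e^(3x) + C₂e^(-3x)
Applying ICs: C₁ = 5/3, C₂ = 4/3
Particular solution: y = (5/3)e^(3x) + (4/3)e^(-3x)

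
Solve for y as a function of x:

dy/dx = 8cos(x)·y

Separating variables and integrating:
ln|y| = 8sin(x) + C

General solution: y = Ce^(8sin(x))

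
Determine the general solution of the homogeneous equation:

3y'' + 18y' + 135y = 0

Characteristic equation: 3r² + 18r + 135 = 0
Divide by 3: r² + 6r + 45 = 0
Roots: r = -3 ± 6i (complex conjugates)
General solution: y = e^(-3x)(C₁cos(6x) + C₂sin(6x))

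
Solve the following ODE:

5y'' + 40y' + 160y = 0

Characteristic equation: 5r² + 40r + 160 = 0
Divide by 5: r² + 8r + 32 = 0
Roots: r = -4 ± 4i (complex conjugates)
General solution: y = e^(-4x)(C₁cos(4x) + C₂sin(4x))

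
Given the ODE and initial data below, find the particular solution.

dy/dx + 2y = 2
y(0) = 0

General solution: y = 1 + Ce^(-2x)
Applying y(0) = 0: C = 0 - 1 = -1
Particular solution: y = 1 - e^(-2x)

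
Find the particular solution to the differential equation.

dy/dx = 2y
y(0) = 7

General solution: y = Ce^(2x)
Applying IC y(0) = 7:
Particular solution: y = 7e^(2x)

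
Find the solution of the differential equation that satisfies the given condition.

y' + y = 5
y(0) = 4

General solution: y = 5 + Ce^(-x)
Applying y(0) = 4: C = 4 - 5 = -1
Particular solution: y = 5 - e^(-x)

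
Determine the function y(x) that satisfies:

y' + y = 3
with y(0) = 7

General solution: y = 3 + Ce^(-x)
Applying y(0) = 7: C = 7 - 3 = 4
Particular solution: y = 3 + 4e^(-x)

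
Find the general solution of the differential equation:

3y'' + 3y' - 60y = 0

Characteristic equation: 3r² + 3r - 60 = 0
Divide by 3: r² + r - 20 = 0
Roots: r = 4, -5 (distinct real)
General solution: y = C₁e^(4x) + C₂e^(-5x)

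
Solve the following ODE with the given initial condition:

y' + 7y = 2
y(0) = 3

General solution: y = 2/7 + Ce^(-7x)
Applying y(0) = 3: C = 3 - 2/7 = 19/7
Particular solution: y = 2/7 + (19/7)e^(-7x)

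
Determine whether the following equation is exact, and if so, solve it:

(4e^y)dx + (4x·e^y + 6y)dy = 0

Verify exactness: ∂M/∂y = ∂N/∂x ✓
Find F(x,y) such that ∂F/∂x = M, ∂F/∂y = N
Solution: 4x·e^y + 3y² = C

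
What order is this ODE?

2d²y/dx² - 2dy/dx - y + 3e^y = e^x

The order is 2 (highest derivative is of order 2).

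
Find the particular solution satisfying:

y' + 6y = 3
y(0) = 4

General solution: y = 1/2 + Ce^(-6x)
Applying y(0) = 4: C = 4 - 1/2 = 7/2
Particular solution: y = 1/2 + (7/2)e^(-6x)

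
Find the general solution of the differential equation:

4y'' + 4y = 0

Characteristic equation: 4r² + 4 = 0
Divide by 4: r² + 1 = 0
Roots: r = ±i (complex conjugates)
General solution: y = C₁cos(x) + C₂sin(x)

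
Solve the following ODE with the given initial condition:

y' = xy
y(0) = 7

General solution: y = Ce^(x²/2)
Applying IC y(0) = 7:
Particular solution: y = 7e^(x²/2)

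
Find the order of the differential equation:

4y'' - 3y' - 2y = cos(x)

The order is 2 (highest derivative is of order 2).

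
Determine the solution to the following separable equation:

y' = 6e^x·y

Separating variables and integrating:
ln|y| = 6e^x + C

General solution: y = Ce^(6e^x)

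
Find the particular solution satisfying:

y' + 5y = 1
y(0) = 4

General solution: y = 1/5 + Ce^(-5x)
Applying y(0) = 4: C = 4 - 1/5 = 19/5
Particular solution: y = 1/5 + (19/5)e^(-5x)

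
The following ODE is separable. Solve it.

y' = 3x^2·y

Separating variables and integrating:
ln|y| = x^3 + C

General solution: y = Ce^(x^3)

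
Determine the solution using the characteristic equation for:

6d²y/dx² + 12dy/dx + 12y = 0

Characteristic equation: 6r² + 12r + 12 = 0
Divide by 6: r² + 2r + 2 = 0
Roots: r = -1 ± i (complex conjugates)
General solution: y = e^(-x)(C₁cos(x) + C₂sin(x))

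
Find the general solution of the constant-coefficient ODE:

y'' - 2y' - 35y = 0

Characteristic equation: r² - 2r - 35 = 0
Roots: r = 7, -5 (distinct real)
General solution: y = C₁e^(7x) + C₂e^(-5x)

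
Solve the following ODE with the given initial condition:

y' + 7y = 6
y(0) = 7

General solution: y = 6/7 + Ce^(-7x)
Applying y(0) = 7: C = 7 - 6/7 = 43/7
Particular solution: y = 6/7 + (43/7)e^(-7x)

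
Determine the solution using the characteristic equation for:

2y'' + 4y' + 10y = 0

Characteristic equation: 2r² + 4r + 10 = 0
Divide by 2: r² + 2r + 5 = 0
Roots: r = -1 ± 2i (complex conjugates)
General solution: y = e^(-x)(C₁cos(2x) + C₂sin(2x))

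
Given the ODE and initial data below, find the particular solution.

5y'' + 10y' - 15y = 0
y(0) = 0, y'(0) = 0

General solution: y = C₁e^x + C₂e^(-3x)
Applying ICs: C₁ = 0, C₂ = 0
Particular solution: y = 0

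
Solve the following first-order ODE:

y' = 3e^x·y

Separating variables and integrating:
ln|y| = 3e^x + C

General solution: y = Ce^(3e^x)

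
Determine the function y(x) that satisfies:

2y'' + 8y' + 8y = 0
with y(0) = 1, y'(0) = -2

General solution: y = (C₁ + C₂x)e^(-2x)
Repeated root r = -2
Applying ICs: C₁ = 1, C₂ = 0
Particular solution: y = e^(-2x)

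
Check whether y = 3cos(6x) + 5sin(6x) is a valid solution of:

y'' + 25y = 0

Verification:
y'' = -108cos(6x) - 180sin(6x)
y'' + 25y ≠ 0 (frequency mismatch: got 36 instead of 25)

No, it is not a solution.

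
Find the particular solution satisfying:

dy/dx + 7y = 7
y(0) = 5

General solution: y = 1 + Ce^(-7x)
Applying y(0) = 5: C = 5 - 1 = 4
Particular solution: y = 1 + 4e^(-7x)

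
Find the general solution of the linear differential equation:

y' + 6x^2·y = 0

Using integrating factor method:

General solution: y = Ce^(-2x^3)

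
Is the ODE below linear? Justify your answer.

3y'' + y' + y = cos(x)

Yes. Linear (y and its derivatives appear to the first power only, no products of y terms)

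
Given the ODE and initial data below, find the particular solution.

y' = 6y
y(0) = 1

General solution: y = Ce^(6x)
Applying IC y(0) = 1:
Particular solution: y = e^(6x)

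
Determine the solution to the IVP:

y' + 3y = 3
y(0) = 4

General solution: y = 1 + Ce^(-3x)
Applying y(0) = 4: C = 4 - 1 = 3
Particular solution: y = 1 + 3e^(-3x)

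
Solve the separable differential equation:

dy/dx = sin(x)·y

Separating variables and integrating:
ln|y| = -cos(x) + C

General solution: y = Ce^(-cos(x))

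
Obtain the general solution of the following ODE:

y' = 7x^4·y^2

Separating variables and integrating:
-1/y = 7x^5/5 + C

General solution: y^-1 = (-7/5)x^5 + C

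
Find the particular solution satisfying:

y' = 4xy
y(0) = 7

General solution: y = Ce^(2x²)
Applying IC y(0) = 7:
Particular solution: y = 7e^(2x²)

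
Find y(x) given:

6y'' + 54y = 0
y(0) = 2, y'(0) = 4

General solution: y = C₁cos(3x) + C₂sin(3x)
Complex roots r = ±3i
Applying ICs: C₁ = 2, C₂ = 4/3
Particular solution: y = 2cos(3x) + (4/3)sin(3x)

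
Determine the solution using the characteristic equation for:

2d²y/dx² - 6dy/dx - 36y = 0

Characteristic equation: 2r² - 6r - 36 = 0
Divide by 2: r² - 3r - 18 = 0
Roots: r = 6, -3 (distinct real)
General solution: y = C₁e^(6x) + C₂e^(-3x)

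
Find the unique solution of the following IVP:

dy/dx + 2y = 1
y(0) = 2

General solution: y = 1/2 + Ce^(-2x)
Applying y(0) = 2: C = 2 - 1/2 = 3/2
Particular solution: y = 1/2 + (3/2)e^(-2x)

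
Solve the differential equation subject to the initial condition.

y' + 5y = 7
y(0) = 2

General solution: y = 7/5 + Ce^(-5x)
Applying y(0) = 2: C = 2 - 7/5 = 3/5
Particular solution: y = 7/5 + (3/5)e^(-5x)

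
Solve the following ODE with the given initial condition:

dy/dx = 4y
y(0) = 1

General solution: y = Ce^(4x)
Applying IC y(0) = 1:
Particular solution: y = e^(4x)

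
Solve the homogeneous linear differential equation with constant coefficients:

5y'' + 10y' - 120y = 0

Characteristic equation: 5r² + 10r - 120 = 0
Divide by 5: r² + 2r - 24 = 0
Roots: r = 4, -6 (distinct real)
General solution: y = C₁e^(4x) + C₂e^(-6x)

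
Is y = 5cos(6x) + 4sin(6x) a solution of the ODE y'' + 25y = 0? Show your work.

Verification:
y'' = -180cos(6x) - 144sin(6x)
y'' + 25y ≠ 0 (frequency mismatch: got 36 instead of 25)

No, it is not a solution.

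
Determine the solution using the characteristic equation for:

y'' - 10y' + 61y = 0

Characteristic equation: r² - 10r + 61 = 0
Roots: r = 5 ± 6i (complex conjugates)
General solution: y = e^(5x)(C₁cos(6x) + C₂sin(6x))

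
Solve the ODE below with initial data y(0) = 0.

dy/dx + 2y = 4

General solution: y = 2 + Ce^(-2x)
Applying y(0) = 0: C = 0 - 2 = -2
Particular solution: y = 2 - 2e^(-2x)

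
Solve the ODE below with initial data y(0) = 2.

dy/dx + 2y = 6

General solution: y = 3 + Ce^(-2x)
Applying y(0) = 2: C = 2 - 3 = -1
Particular solution: y = 3 - e^(-2x)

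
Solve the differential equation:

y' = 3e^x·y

Separating variables and integrating:
ln|y| = 3e^x + C

General solution: y = Ce^(3e^x)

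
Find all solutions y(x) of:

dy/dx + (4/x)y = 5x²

Using integrating factor method:

General solution: y = (5/7)x^3 + Cx^(-4)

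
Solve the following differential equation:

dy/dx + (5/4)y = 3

Using integrating factor method:

General solution: y = 12/5 + Ce^(-5x/4)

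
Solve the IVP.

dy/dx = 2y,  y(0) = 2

General solution: y = Ce^(2x)
Applying IC y(0) = 2:
Particular solution: y = 2e^(2x)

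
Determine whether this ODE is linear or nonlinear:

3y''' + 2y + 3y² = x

Nonlinear (y² term)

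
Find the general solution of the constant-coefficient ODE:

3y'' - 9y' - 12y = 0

Characteristic equation: 3r² - 9r - 12 = 0
Divide by 3: r² - 3r - 4 = 0
Roots: r = 4, -1 (distinct real)
General solution: y = C₁e^(4x) + C₂e^(-x)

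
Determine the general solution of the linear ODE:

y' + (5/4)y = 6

Using integrating factor method:

General solution: y = 24/5 + Ce^(-5x/4)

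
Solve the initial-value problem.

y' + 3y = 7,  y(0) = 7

General solution: y = 7/3 + Ce^(-3x)
Applying y(0) = 7: C = 7 - 7/3 = 14/3
Particular solution: y = 7/3 + (14/3)e^(-3x)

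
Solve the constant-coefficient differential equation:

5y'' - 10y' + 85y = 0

Characteristic equation: 5r² - 10r + 85 = 0
Divide by 5: r² - 2r + 17 = 0
Roots: r = 1 ± 4i (complex conjugates)
General solution: y = e^x(C₁cos(4x) + C₂sin(4x))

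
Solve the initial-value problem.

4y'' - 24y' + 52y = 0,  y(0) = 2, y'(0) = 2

General solution: y = e^(3x)(C₁cos(2x) + C₂sin(2x))
Complex roots r = 3 ± 2i
Applying ICs: C₁ = 2, C₂ = -2
Particular solution: y = e^(3x)(2cos(2x) - 2sin(2x))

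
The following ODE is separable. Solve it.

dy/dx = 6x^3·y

Separating variables and integrating:
ln|y| = 3x^4/2 + C

General solution: y = Ce^(3x^4/2)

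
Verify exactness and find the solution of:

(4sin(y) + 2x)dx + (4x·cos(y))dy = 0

Verify exactness: ∂M/∂y = ∂N/∂x ✓
Find F(x,y) such that ∂F/∂x = M, ∂F/∂y = N
Solution: 4x·sin(y) + x² = C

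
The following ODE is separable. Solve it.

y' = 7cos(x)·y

Separating variables and integrating:
ln|y| = 7sin(x) + C

General solution: y = Ce^(7sin(x))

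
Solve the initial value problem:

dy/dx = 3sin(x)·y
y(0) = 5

General solution: y = Ce^(-3cos(x))
Applying IC y(0) = 5:
Particular solution: y = 5e^(3(1-cos(x)))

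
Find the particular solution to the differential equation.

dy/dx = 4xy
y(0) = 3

General solution: y = Ce^(2x²)
Applying IC y(0) = 3:
Particular solution: y = 3e^(2x²)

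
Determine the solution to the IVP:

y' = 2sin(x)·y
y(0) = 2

General solution: y = Ce^(-2cos(x))
Applying IC y(0) = 2:
Particular solution: y = 2e^(2(1-cos(x)))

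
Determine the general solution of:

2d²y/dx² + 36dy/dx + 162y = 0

Characteristic equation: 2r² + 36r + 162 = 0
Divide by 2: r² + 18r + 81 = 0
Factored: (r + 9)² = 0
Repeated root: r = -9
General solution: y = (C₁ + C₂x)e^(-9x)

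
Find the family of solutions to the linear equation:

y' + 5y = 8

Using integrating factor method:

General solution: y = 8/5 + Ce^(-5x)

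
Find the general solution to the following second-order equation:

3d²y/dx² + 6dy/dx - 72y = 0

Characteristic equation: 3r² + 6r - 72 = 0
Divide by 3: r² + 2r - 24 = 0
Roots: r = 4, -6 (distinct real)
General solution: y = C₁e^(4x) + C₂e^(-6x)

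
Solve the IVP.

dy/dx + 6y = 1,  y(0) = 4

General solution: y = 1/6 + Ce^(-6x)
Applying y(0) = 4: C = 4 - 1/6 = 23/6
Particular solution: y = 1/6 + (23/6)e^(-6x)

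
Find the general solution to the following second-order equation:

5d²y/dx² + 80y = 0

Characteristic equation: 5r² + 80 = 0
Divide by 5: r² + 16 = 0
Roots: r = ±4i (complex conjugates)
General solution: y = C₁cos(4x) + C₂sin(4x)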